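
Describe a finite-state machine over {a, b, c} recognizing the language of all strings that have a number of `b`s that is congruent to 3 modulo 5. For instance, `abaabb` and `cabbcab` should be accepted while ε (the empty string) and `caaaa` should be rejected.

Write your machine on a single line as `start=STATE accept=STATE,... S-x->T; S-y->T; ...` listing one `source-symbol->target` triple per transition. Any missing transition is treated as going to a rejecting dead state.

start=q0; accept=q3; q0-a->q0; q0-b->q1; q0-c->q0; q1-a->q1; q1-b->q2; q1-c->q1; q2-a->q2; q2-b->q3; q2-c->q2; q3-a->q3; q3-b->q4; q3-c->q3; q4-a->q4; q4-b->q0; q4-c->q4

Keep the running count of `b`s modulo 5: each `b` advances along the cycle q0 → q1 → q2 → q3 → q4 → q0 while other symbols loop. Accept at q3.
        a   b   c  
>  q0   q0  q1  q0 
   q1   q1  q2  q1 
   q2   q2  q3  q2 
 * q3   q3  q4  q3 
   q4   q4  q0  q4 
(> = start, * = accepting)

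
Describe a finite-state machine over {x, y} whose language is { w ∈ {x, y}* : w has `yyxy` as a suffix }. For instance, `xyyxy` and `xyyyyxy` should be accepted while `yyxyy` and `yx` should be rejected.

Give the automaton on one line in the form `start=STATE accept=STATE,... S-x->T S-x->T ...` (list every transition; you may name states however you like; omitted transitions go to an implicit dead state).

Remember how much of `yyxy` the current input suffix matches. State S0 means no match yet; S1 means the last symbol is `y`; S2 means the last 2 symbols are `yy`; S3 means the last 3 symbols are `yyx`; S4 means the last 4 symbols are `yyxy`. Only S4 accepts. On a mismatch, fall back to the longest proper suffix that is still a prefix of `yyxy`.
With 5 states:
        x   y  
>  S0   S0  S1 
   S1   S0  S2 
   S2   S3  S2 
   S3   S0  S4 
 * S4   S0  S2 
(> = start, * = accepting)

start=S0 accept=S4 S0-x->S0 S0-y->S1 S1-x->S0 S1-y->S2 S2-x->S3 S2-y->S2 S3-x->S0 S3-y->S4 S4-x->S0 S4-y->S2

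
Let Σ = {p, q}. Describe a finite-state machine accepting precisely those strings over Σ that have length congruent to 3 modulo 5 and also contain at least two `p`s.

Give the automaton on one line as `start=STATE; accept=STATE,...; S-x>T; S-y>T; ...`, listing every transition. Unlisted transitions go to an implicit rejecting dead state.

start=s0; accept=s6; s0-p>s1; s0-q>s2; s1-p>s3; s1-q>s4; s2-p>s4; s2-q>s5; s3-p>s6; s3-q>s6; s4-p>s6; s4-q>s7; s5-p>s7; s5-q>s8; s6-p>s9; s6-q>s9; s7-p>s9; s7-q>s10; s8-p>s10; s8-q>s11; s9-p>s12; s9-q>s12; s10-p>s12; s10-q>s13; s11-p>s13; s11-q>s0; s12-p>s14; s12-q>s14; s13-p>s14; s13-q>s1; s14-p>s3; s14-q>s3

Handle the two conditions separately and then intersect. One (5 states) tracks the input length modulo 5; the other (4 states) tracks the count of `p`s, saturating at 3. Each combined state is a pair, one component from each; accept when both components accept. After merging equivalent states the machine shrinks.
With 15 states:
          p    q  
>  s0     s1   s2 
   s1     s3   s4 
   s2     s4   s5 
   s3     s6   s6 
   s4     s6   s7 
   s5     s7   s8 
 * s6     s9   s9 
   s7     s9  s10 
   s8    s10  s11 
   s9    s12  s12 
   s10   s12  s13 
   s11   s13   s0 
   s12   s14  s14 
   s13   s14   s1 
   s14    s3   s3 
(> = start, * = accepting)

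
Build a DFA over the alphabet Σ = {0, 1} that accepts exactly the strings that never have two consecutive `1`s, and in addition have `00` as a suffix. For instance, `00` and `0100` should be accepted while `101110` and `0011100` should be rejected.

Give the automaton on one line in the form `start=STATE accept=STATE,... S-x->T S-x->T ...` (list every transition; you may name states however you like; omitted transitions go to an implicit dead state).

start=q0 accept=q3 q0-0->q1 q0-1->q2 q1-0->q3 q1-1->q2 q2-0->q1 q2-1->q4 q3-0->q3 q3-1->q2 q4-0->q5 q4-1->q4 q5-0->q6 q5-1->q4 q6-0->q6 q6-1->q4

Build one automaton per condition and run them in lockstep. One (3 states) tracks partial matches of the forbidden pattern `11`; the other (3 states) tracks how much of the suffix `00` has currently been matched. Each combined state is a pair, one component from each; accept when both components accept.
        0   1  
>  q0   q1  q2 
   q1   q3  q2 
   q2   q1  q4 
 * q3   q3  q2 
   q4   q5  q4 
   q5   q6  q4 
   q6   q6  q4 
(> = start, * = accepting)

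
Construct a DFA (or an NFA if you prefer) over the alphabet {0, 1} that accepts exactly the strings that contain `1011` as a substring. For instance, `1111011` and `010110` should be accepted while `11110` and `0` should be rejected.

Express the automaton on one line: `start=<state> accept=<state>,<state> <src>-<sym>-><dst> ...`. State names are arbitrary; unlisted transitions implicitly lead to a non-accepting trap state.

start=s0 accept=s4 s0-0->s0 s0-1->s1 s1-0->s2 s1-1->s1 s2-0->s0 s2-1->s3 s3-0->s2 s3-1->s4 s4-0->s4 s4-1->s4

States s0..s3 record the length of the longest prefix of `1011` that matches the current input suffix. Reaching s4 means `1011` has been seen, and we stay there forever. Accept from s4.
A 5-state machine:
        0   1  
>  s0   s0  s1 
   s1   s2  s1 
   s2   s0  s3 
   s3   s2  s4 
 * s4   s4  s4 
(> = start, * = accepting)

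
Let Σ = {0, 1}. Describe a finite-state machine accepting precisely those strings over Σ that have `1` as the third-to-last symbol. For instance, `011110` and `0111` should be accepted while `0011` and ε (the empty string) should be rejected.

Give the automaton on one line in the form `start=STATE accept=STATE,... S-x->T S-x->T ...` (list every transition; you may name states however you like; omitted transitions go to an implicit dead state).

start=A accept=L,M,N,O A-0->B A-1->C B-0->D B-1->E C-0->F C-1->G D-0->H D-1->I E-0->J E-1->K F-0->L F-1->M G-0->N G-1->O H-0->H H-1->I I-0->J I-1->K J-0->L J-1->M K-0->N K-1->O L-0->H L-1->I M-0->J M-1->K N-0->L N-1->M O-0->N O-1->O

A DFA must remember the last 3 symbols (since which symbol is third-to-last isn't known until the input ends). Use one state per possible window of the last ≤3 symbols; accept from those whose window starts with `1`.
       0  1 
>  A   B  C 
   B   D  E 
   C   F  G 
   D   H  I 
   E   J  K 
   F   L  M 
   G   N  O 
   H   H  I 
   I   J  K 
   J   L  M 
   K   N  O 
 * L   H  I 
 * M   J  K 
 * N   L  M 
 * O   N  O 
(> = start, * = accepting)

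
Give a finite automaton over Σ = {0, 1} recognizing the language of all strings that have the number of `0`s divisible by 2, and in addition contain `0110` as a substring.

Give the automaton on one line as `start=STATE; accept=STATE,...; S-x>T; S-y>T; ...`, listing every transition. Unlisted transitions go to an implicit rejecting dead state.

start=A; accept=H; A-0>B; A-1>A; B-0>C; B-1>D; C-0>B; C-1>E; D-0>C; D-1>F; E-0>B; E-1>G; F-0>H; F-1>I; G-0>J; G-1>A; H-0>J; H-1>H; I-0>C; I-1>I; J-0>H; J-1>J

Run two small machines in parallel and take their product. The first has 2 states tracking the count of `0`s modulo 2; the second has 5 states tracking whether and how much of `0110` has been seen. A product state is a pair (one from each), accepting exactly when both do.
       0  1 
>  A   B  A 
   B   C  D 
   C   B  E 
   D   C  F 
   E   B  G 
   F   H  I 
   G   J  A 
 * H   J  H 
   I   C  I 
   J   H  J 
(> = start, * = accepting)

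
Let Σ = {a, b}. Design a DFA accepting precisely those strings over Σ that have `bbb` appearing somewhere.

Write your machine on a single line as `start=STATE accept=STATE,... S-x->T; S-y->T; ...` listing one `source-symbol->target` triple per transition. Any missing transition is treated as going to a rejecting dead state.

start=q0; accept=q3; q0-a->q0; q0-b->q1; q1-a->q0; q1-b->q2; q2-a->q0; q2-b->q3; q3-a->q3; q3-b->q3

Track how much of `bbb` has been matched so far: state q0 is no progress, q3 is the absorbing accept state reached once `bbb` has occurred. Intermediate states record partial matches; on a mismatch, fall back to the longest reusable overlap.
With 4 states:
        a   b  
>  q0   q0  q1 
   q1   q0  q2 
   q2   q0  q3 
 * q3   q3  q3 
(> = start, * = accepting)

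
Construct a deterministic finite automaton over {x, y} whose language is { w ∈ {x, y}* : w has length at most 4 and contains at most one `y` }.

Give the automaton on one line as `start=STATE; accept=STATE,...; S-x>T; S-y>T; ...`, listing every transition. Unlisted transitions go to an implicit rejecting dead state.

Build one automaton per condition and run them in lockstep. One (6 states) tracks the input length, saturating at 5; the other (3 states) tracks the count of `y`s, saturating at 2. Each combined state is a pair, one component from each; accept when both components accept.
          x    y  
>* s0     s1   s2 
 * s1     s3   s4 
 * s2     s4   s5 
 * s3     s6   s7 
 * s4     s7   s8 
   s5     s8   s8 
 * s6     s9  s10 
 * s7    s10  s11 
   s8    s11  s11 
 * s9    s12  s13 
 * s10   s13  s14 
   s11   s14  s14 
   s12   s12  s13 
   s13   s13  s14 
   s14   s14  s14 
(> = start, * = accepting)

start=s0; accept=s0,s1,s2,s3,s4,s6,s7,s9,s10; s0-x>s1; s0-y>s2; s1-x>s3; s1-y>s4; s2-x>s4; s2-y>s5; s3-x>s6; s3-y>s7; s4-x>s7; s4-y>s8; s5-x>s8; s5-y>s8; s6-x>s9; s6-y>s10; s7-x>s10; s7-y>s11; s8-x>s11; s8-y>s11; s9-x>s12; s9-y>s13; s10-x>s13; s10-y>s14; s11-x>s14; s11-y>s14; s12-x>s12; s12-y>s13; s13-x>s13; s13-y>s14; s14-x>s14; s14-y>s14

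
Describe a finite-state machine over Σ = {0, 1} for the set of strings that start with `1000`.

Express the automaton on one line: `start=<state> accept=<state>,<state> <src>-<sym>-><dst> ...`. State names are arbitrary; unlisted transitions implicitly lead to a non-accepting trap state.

Walk along `1000` while the input agrees: from A take `1` to B, and so on. Any deviation drops to the rejecting sink F. Once E is reached the prefix is confirmed and every continuation is accepted.
A 6-state machine:
       0  1 
>  A   F  B 
   B   C  F 
   C   D  F 
   D   E  F 
 * E   E  E 
   F   F  F 
(> = start, * = accepting)

start=A accept=E A-0->F A-1->B B-0->C B-1->F C-0->D C-1->F D-0->E D-1->F E-0->E E-1->E F-0->F F-1->F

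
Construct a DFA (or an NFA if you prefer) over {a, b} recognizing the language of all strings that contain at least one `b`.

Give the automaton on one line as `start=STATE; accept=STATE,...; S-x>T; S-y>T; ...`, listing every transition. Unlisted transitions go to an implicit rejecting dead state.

start=s0; accept=s1,s2; s0-a>s0; s0-b>s1; s1-a>s1; s1-b>s2; s2-a>s2; s2-b>s2

Only the number of `b`s matters, and only up to 2. Make a chain s0 → s1 → s2 advanced by each `b` (with s2 absorbing); every other symbol self-loops. The accepting set is {s1, s2}.
With 3 states:
        a   b  
>  s0   s0  s1 
 * s1   s1  s2 
 * s2   s2  s2 
(> = start, * = accepting)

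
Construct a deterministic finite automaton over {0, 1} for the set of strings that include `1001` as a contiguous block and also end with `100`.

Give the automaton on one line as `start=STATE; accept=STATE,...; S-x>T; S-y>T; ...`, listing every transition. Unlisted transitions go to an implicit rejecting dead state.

Handle the two conditions separately and then intersect. The first has 5 states tracking whether and how much of `1001` has been seen; the second has 4 states tracking how much of the suffix `100` has currently been matched. A product state is a pair (one from each), accepting exactly when both do.
8 states suffice.
        0   1  
>  S0   S0  S1 
   S1   S2  S1 
   S2   S3  S1 
   S3   S0  S4 
   S4   S5  S4 
   S5   S6  S4 
 * S6   S7  S4 
   S7   S7  S4 
(> = start, * = accepting)

start=S0; accept=S6; S0-0>S0; S0-1>S1; S1-0>S2; S1-1>S1; S2-0>S3; S2-1>S1; S3-0>S0; S3-1>S4; S4-0>S5; S4-1>S4; S5-0>S6; S5-1>S4; S6-0>S7; S6-1>S4; S7-0>S7; S7-1>S4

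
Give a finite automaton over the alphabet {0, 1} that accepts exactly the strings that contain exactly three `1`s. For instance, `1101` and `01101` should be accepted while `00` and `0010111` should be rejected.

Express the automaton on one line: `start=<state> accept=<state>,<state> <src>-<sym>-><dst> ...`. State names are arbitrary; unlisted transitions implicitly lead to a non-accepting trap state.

start=q0 accept=q3 q0-0->q0 q0-1->q1 q1-0->q1 q1-1->q2 q2-0->q2 q2-1->q3 q3-0->q3 q3-1->q4 q4-0->q4 q4-1->q4

Count `1`s, saturating at 4: states q0 through q3 mean 0 through 3 `1`s seen; q4 means more than 3. Each `1` increments (capped at q4); other symbols loop. Accept from {q3}.
With 5 states:
        0   1  
>  q0   q0  q1 
   q1   q1  q2 
   q2   q2  q3 
 * q3   q3  q4 
   q4   q4  q4 
(> = start, * = accepting)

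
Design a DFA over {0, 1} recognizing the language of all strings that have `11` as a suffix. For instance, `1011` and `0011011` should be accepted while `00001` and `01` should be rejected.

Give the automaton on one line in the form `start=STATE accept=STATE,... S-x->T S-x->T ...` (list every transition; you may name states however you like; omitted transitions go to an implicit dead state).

Remember how much of `11` the current input suffix matches. State q0 means no match yet; q1 means the last symbol is `1`; q2 means the last 2 symbols are `11`. Only q2 accepts. On a mismatch, fall back to the longest proper suffix that is still a prefix of `11`.
        0   1  
>  q0   q0  q1 
   q1   q0  q2 
 * q2   q0  q2 
(> = start, * = accepting)

start=q0 accept=q2 q0-0->q0 q0-1->q1 q1-0->q0 q1-1->q2 q2-0->q0 q2-1->q2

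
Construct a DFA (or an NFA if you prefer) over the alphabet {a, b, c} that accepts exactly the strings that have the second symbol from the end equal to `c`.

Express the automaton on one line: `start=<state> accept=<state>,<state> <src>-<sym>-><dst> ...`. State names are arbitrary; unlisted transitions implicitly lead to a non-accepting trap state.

start=s0 accept=s10,s11,s12 s0-a->s1 s0-b->s2 s0-c->s3 s1-a->s4 s1-b->s5 s1-c->s6 s2-a->s7 s2-b->s8 s2-c->s9 s3-a->s10 s3-b->s11 s3-c->s12 s4-a->s4 s4-b->s5 s4-c->s6 s5-a->s7 s5-b->s8 s5-c->s9 s6-a->s10 s6-b->s11 s6-c->s12 s7-a->s4 s7-b->s5 s7-c->s6 s8-a->s7 s8-b->s8 s8-c->s9 s9-a->s10 s9-b->s11 s9-c->s12 s10-a->s4 s10-b->s5 s10-c->s6 s11-a->s7 s11-b->s8 s11-c->s9 s12-a->s10 s12-b->s11 s12-c->s12

A DFA must remember the last 2 symbols (since which symbol is second-to-last isn't known until the input ends). Use one state per possible window of the last ≤2 symbols; accept from those whose window starts with `c`.
A 13-state machine:
          a    b    c  
>  s0     s1   s2   s3 
   s1     s4   s5   s6 
   s2     s7   s8   s9 
   s3    s10  s11  s12 
   s4     s4   s5   s6 
   s5     s7   s8   s9 
   s6    s10  s11  s12 
   s7     s4   s5   s6 
   s8     s7   s8   s9 
   s9    s10  s11  s12 
 * s10    s4   s5   s6 
 * s11    s7   s8   s9 
 * s12   s10  s11  s12 
(> = start, * = accepting)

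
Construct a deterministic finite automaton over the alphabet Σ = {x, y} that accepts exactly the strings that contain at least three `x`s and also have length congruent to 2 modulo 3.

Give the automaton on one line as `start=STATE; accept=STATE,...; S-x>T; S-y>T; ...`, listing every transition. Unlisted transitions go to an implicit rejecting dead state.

start=S0; accept=S11; S0-x>S1; S0-y>S2; S1-x>S3; S1-y>S4; S2-x>S4; S2-y>S5; S3-x>S6; S3-y>S7; S4-x>S7; S4-y>S8; S5-x>S8; S5-y>S0; S6-x>S9; S6-y>S9; S7-x>S9; S7-y>S10; S8-x>S10; S8-y>S1; S9-x>S11; S9-y>S11; S10-x>S11; S10-y>S3; S11-x>S6; S11-y>S6

Run two small machines in parallel and take their product. One (5 states) tracks the count of `x`s, saturating at 4; the other (3 states) tracks the input length modulo 3. Each combined state is a pair, one component from each; accept when both components accept. After merging equivalent states the machine shrinks.
With 12 states:
          x    y  
>  S0     S1   S2 
   S1     S3   S4 
   S2     S4   S5 
   S3     S6   S7 
   S4     S7   S8 
   S5     S8   S0 
   S6     S9   S9 
   S7     S9  S10 
   S8    S10   S1 
   S9    S11  S11 
   S10   S11   S3 
 * S11    S6   S6 
(> = start, * = accepting)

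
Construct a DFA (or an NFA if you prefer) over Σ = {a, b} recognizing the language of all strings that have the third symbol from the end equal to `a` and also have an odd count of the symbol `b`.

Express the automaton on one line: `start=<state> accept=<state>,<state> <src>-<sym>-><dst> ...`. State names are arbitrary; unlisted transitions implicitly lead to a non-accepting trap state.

start=s0 accept=s6,s7,s10,s11 s0-a->s1 s0-b->s2 s1-a->s3 s1-b->s4 s2-a->s5 s2-b->s0 s3-a->s3 s3-b->s6 s4-a->s7 s4-b->s0 s5-a->s8 s5-b->s9 s6-a->s7 s6-b->s0 s7-a->s8 s7-b->s9 s8-a->s10 s8-b->s9 s9-a->s1 s9-b->s11 s10-a->s10 s10-b->s9 s11-a->s5 s11-b->s0

Build one automaton per condition and run them in lockstep. The first has 15 states tracking the last 3 symbols read; the second has 2 states tracking the count of `b`s modulo 2. A product state is a pair (one from each), accepting exactly when both do. Minimizing collapses redundant product states.
With 12 states:
          a    b  
>  s0     s1   s2 
   s1     s3   s4 
   s2     s5   s0 
   s3     s3   s6 
   s4     s7   s0 
   s5     s8   s9 
 * s6     s7   s0 
 * s7     s8   s9 
   s8    s10   s9 
   s9     s1  s11 
 * s10   s10   s9 
 * s11    s5   s0 
(> = start, * = accepting)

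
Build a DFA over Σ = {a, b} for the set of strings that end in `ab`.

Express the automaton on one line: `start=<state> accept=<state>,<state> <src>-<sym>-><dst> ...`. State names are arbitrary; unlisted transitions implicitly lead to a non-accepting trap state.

start=S0 accept=S2 S0-a->S1 S0-b->S0 S1-a->S1 S1-b->S2 S2-a->S1 S2-b->S0

Let each state record the length of the longest suffix of the input read so far that is also a prefix of `ab`. S1 means the last symbol is `a`; S2 means the last 2 symbols are `ab`. Accept only at S2, where the string currently ends in `ab`.
3 states suffice.
        a   b  
>  S0   S1  S0 
   S1   S1  S2 
 * S2   S1  S0 
(> = start, * = accepting)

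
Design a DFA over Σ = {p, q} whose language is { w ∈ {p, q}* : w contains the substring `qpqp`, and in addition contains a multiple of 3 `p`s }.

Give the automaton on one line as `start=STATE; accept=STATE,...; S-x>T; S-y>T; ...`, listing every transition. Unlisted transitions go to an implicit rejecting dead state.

Build one automaton per condition and run them in lockstep. The first has 5 states tracking whether and how much of `qpqp` has been seen; the second has 3 states tracking the count of `p`s modulo 3. A product state is a pair (one from each), accepting exactly when both do.
          p    q  
>  s0     s1   s2 
   s1     s3   s4 
   s2     s5   s2 
   s3     s0   s6 
   s4     s7   s4 
   s5     s3   s8 
   s6     s9   s6 
   s7     s0  s10 
   s8    s11   s4 
   s9     s1  s12 
   s10   s13   s6 
   s11   s13  s11 
   s12   s14   s2 
 * s13   s14  s13 
   s14   s11  s14 
(> = start, * = accepting)

start=s0; accept=s13; s0-p>s1; s0-q>s2; s1-p>s3; s1-q>s4; s2-p>s5; s2-q>s2; s3-p>s0; s3-q>s6; s4-p>s7; s4-q>s4; s5-p>s3; s5-q>s8; s6-p>s9; s6-q>s6; s7-p>s0; s7-q>s10; s8-p>s11; s8-q>s4; s9-p>s1; s9-q>s12; s10-p>s13; s10-q>s6; s11-p>s13; s11-q>s11; s12-p>s14; s12-q>s2; s13-p>s14; s13-q>s13; s14-p>s11; s14-q>s14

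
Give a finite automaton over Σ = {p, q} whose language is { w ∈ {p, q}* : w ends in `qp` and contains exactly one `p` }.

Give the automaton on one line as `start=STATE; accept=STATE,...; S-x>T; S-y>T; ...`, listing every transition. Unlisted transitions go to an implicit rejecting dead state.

start=A; accept=D; A-p>B; A-q>C; B-p>B; B-q>B; C-p>D; C-q>C; D-p>B; D-q>B

Handle the two conditions separately and then intersect. One (3 states) tracks how much of the suffix `qp` has currently been matched; the other (3 states) tracks the count of `p`s, saturating at 2. Each combined state is a pair, one component from each; accept when both components accept. Minimizing collapses redundant product states.
4 states suffice.
       p  q 
>  A   B  C 
   B   B  B 
   C   D  C 
 * D   B  B 
(> = start, * = accepting)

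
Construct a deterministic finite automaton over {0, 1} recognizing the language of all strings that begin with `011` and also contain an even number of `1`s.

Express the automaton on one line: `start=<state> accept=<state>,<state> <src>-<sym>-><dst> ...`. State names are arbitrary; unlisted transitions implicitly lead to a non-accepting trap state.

Build one automaton per condition and run them in lockstep. The first has 5 states tracking whether the input so far still matches the prefix `011`; the second has 2 states tracking the count of `1`s modulo 2. A product state is a pair (one from each), accepting exactly when both do.
With 7 states:
        0   1  
>  q0   q1  q2 
   q1   q3  q4 
   q2   q2  q3 
   q3   q3  q2 
   q4   q2  q5 
 * q5   q5  q6 
   q6   q6  q5 
(> = start, * = accepting)

start=q0 accept=q5 q0-0->q1 q0-1->q2 q1-0->q3 q1-1->q4 q2-0->q2 q2-1->q3 q3-0->q3 q3-1->q2 q4-0->q2 q4-1->q5 q5-0->q5 q5-1->q6 q6-0->q6 q6-1->q5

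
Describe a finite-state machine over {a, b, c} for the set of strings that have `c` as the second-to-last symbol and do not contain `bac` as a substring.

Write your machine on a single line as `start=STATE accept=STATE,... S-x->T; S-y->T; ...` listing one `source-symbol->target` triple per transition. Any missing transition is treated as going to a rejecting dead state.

start=q0; accept=q10,q11,q12; q0-a->q1; q0-b->q2; q0-c->q3; q1-a->q4; q1-b->q5; q1-c->q6; q2-a->q7; q2-b->q8; q2-c->q9; q3-a->q10; q3-b->q11; q3-c->q12; q4-a->q4; q4-b->q5; q4-c->q6; q5-a->q7; q5-b->q8; q5-c->q9; q6-a->q10; q6-b->q11; q6-c->q12; q7-a->q4; q7-b->q5; q7-c->q13; q8-a->q7; q8-b->q8; q8-c->q9; q9-a->q10; q9-b->q11; q9-c->q12; q10-a->q4; q10-b->q5; q10-c->q6; q11-a->q7; q11-b->q8; q11-c->q9; q12-a->q10; q12-b->q11; q12-c->q12; q13-a->q14; q13-b->q15; q13-c->q16; q14-a->q17; q14-b->q18; q14-c->q13; q15-a->q19; q15-b->q20; q15-c->q21; q16-a->q14; q16-b->q15; q16-c->q16; q17-a->q17; q17-b->q18; q17-c->q13; q18-a->q19; q18-b->q20; q18-c->q21; q19-a->q17; q19-b->q18; q19-c->q13; q20-a->q19; q20-b->q20; q20-c->q21; q21-a->q14; q21-b->q15; q21-c->q16

Run two small machines in parallel and take their product. One (13 states) tracks the last 2 symbols read; the other (4 states) tracks partial matches of the forbidden pattern `bac`. Each combined state is a pair, one component from each; accept when both components accept.
          a    b    c  
>  q0     q1   q2   q3 
   q1     q4   q5   q6 
   q2     q7   q8   q9 
   q3    q10  q11  q12 
   q4     q4   q5   q6 
   q5     q7   q8   q9 
   q6    q10  q11  q12 
   q7     q4   q5  q13 
   q8     q7   q8   q9 
   q9    q10  q11  q12 
 * q10    q4   q5   q6 
 * q11    q7   q8   q9 
 * q12   q10  q11  q12 
   q13   q14  q15  q16 
   q14   q17  q18  q13 
   q15   q19  q20  q21 
   q16   q14  q15  q16 
   q17   q17  q18  q13 
   q18   q19  q20  q21 
   q19   q17  q18  q13 
   q20   q19  q20  q21 
   q21   q14  q15  q16 
(> = start, * = accepting)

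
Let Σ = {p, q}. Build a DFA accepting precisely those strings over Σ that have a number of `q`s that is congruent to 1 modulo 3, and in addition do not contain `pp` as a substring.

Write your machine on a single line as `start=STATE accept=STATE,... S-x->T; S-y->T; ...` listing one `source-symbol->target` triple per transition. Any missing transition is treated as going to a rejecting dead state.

Build one automaton per condition and run them in lockstep. One (3 states) tracks the count of `q`s modulo 3; the other (3 states) tracks partial matches of the forbidden pattern `pp`. Each combined state is a pair, one component from each; accept when both components accept. Minimizing collapses redundant product states.
       p  q 
>  A   B  C 
   B   D  C 
 * C   E  F 
   D   D  D 
 * E   D  F 
   F   G  A 
   G   D  A 
(> = start, * = accepting)

start=A; accept=C,E; A-p->B; A-q->C; B-p->D; B-q->C; C-p->E; C-q->F; D-p->D; D-q->D; E-p->D; E-q->F; F-p->G; F-q->A; G-p->D; G-q->A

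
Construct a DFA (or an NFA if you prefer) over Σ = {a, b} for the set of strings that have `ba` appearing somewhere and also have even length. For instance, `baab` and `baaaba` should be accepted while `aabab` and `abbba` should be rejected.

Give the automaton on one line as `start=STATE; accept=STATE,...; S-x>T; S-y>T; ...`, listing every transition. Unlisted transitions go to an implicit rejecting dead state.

start=q0; accept=q4; q0-a>q1; q0-b>q2; q1-a>q0; q1-b>q3; q2-a>q4; q2-b>q3; q3-a>q5; q3-b>q2; q4-a>q5; q4-b>q5; q5-a>q4; q5-b>q4

Build one automaton per condition and run them in lockstep. One (3 states) tracks whether and how much of `ba` has been seen; the other (2 states) tracks the input length modulo 2. Each combined state is a pair, one component from each; accept when both components accept.
6 states suffice.
        a   b  
>  q0   q1  q2 
   q1   q0  q3 
   q2   q4  q3 
   q3   q5  q2 
 * q4   q5  q5 
   q5   q4  q4 
(> = start, * = accepting)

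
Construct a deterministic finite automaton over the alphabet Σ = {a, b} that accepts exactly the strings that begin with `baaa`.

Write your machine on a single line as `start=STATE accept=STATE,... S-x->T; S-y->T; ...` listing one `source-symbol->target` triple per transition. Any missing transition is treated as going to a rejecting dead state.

start=q0; accept=q4; q0-a->q5; q0-b->q1; q1-a->q2; q1-b->q5; q2-a->q3; q2-b->q5; q3-a->q4; q3-b->q5; q4-a->q4; q4-b->q4; q5-a->q5; q5-b->q5

Check the first 4 symbols one by one: q0 through q3 record how many have matched `baaa` so far; any wrong symbol goes to the dead state q5. After all 4 match we enter the accepting sink q4.
A 6-state machine:
        a   b  
>  q0   q5  q1 
   q1   q2  q5 
   q2   q3  q5 
   q3   q4  q5 
 * q4   q4  q4 
   q5   q5  q5 
(> = start, * = accepting)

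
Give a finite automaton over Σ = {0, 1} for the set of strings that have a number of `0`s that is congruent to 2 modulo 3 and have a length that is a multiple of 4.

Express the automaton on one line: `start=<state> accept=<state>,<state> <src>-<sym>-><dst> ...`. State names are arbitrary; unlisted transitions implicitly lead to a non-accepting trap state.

Handle the two conditions separately and then intersect. The first has 3 states tracking the count of `0`s modulo 3; the second has 4 states tracking the input length modulo 4. A product state is a pair (one from each), accepting exactly when both do.
12 states suffice.
          0    1  
>  q0     q1   q2 
   q1     q3   q4 
   q2     q4   q5 
   q3     q6   q7 
   q4     q7   q8 
   q5     q8   q6 
   q6     q9   q0 
   q7     q0  q10 
   q8    q10   q9 
   q9    q11   q1 
 * q10    q2  q11 
   q11    q5   q3 
(> = start, * = accepting)

start=q0 accept=q10 q0-0->q1 q0-1->q2 q1-0->q3 q1-1->q4 q2-0->q4 q2-1->q5 q3-0->q6 q3-1->q7 q4-0->q7 q4-1->q8 q5-0->q8 q5-1->q6 q6-0->q9 q6-1->q0 q7-0->q0 q7-1->q10 q8-0->q10 q8-1->q9 q9-0->q11 q9-1->q1 q10-0->q2 q10-1->q11 q11-0->q5 q11-1->q3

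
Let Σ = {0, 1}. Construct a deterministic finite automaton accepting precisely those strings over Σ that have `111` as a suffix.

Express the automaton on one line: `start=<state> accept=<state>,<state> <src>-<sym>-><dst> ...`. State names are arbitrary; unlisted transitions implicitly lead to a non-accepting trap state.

start=s0 accept=s3 s0-0->s0 s0-1->s1 s1-0->s0 s1-1->s2 s2-0->s0 s2-1->s3 s3-0->s0 s3-1->s3

Let each state record the length of the longest suffix of the input read so far that is also a prefix of `111`. s1 means the last symbol is `1`; s2 means the last 2 symbols are `11`; s3 means the last 3 symbols are `111`. Accept only at s3, where the string currently ends in `111`.
With 4 states:
        0   1  
>  s0   s0  s1 
   s1   s0  s2 
   s2   s0  s3 
 * s3   s0  s3 
(> = start, * = accepting)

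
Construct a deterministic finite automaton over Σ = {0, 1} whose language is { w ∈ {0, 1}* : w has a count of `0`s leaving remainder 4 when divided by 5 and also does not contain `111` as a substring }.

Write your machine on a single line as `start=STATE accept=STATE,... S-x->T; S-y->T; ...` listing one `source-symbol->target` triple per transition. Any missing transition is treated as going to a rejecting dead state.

start=s0; accept=s10,s13,s15; s0-0->s1; s0-1->s2; s1-0->s3; s1-1->s4; s2-0->s1; s2-1->s5; s3-0->s6; s3-1->s7; s4-0->s3; s4-1->s8; s5-0->s1; s5-1->s9; s6-0->s10; s6-1->s11; s7-0->s6; s7-1->s12; s8-0->s3; s8-1->s9; s9-0->s9; s9-1->s9; s10-0->s0; s10-1->s13; s11-0->s10; s11-1->s14; s12-0->s6; s12-1->s9; s13-0->s0; s13-1->s15; s14-0->s10; s14-1->s9; s15-0->s0; s15-1->s9

Handle the two conditions separately and then intersect. The first has 5 states tracking the count of `0`s modulo 5; the second has 4 states tracking partial matches of the forbidden pattern `111`. A product state is a pair (one from each), accepting exactly when both do. After merging equivalent states the machine shrinks.
          0    1  
>  s0     s1   s2 
   s1     s3   s4 
   s2     s1   s5 
   s3     s6   s7 
   s4     s3   s8 
   s5     s1   s9 
   s6    s10  s11 
   s7     s6  s12 
   s8     s3   s9 
   s9     s9   s9 
 * s10    s0  s13 
   s11   s10  s14 
   s12    s6   s9 
 * s13    s0  s15 
   s14   s10   s9 
 * s15    s0   s9 
(> = start, * = accepting)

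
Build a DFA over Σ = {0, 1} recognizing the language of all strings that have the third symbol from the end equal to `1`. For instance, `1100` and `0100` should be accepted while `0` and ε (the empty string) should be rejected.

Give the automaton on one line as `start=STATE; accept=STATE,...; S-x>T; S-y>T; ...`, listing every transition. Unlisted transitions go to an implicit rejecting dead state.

start=A; accept=L,M,N,O; A-0>B; A-1>C; B-0>D; B-1>E; C-0>F; C-1>G; D-0>H; D-1>I; E-0>J; E-1>K; F-0>L; F-1>M; G-0>N; G-1>O; H-0>H; H-1>I; I-0>J; I-1>K; J-0>L; J-1>M; K-0>N; K-1>O; L-0>H; L-1>I; M-0>J; M-1>K; N-0>L; N-1>M; O-0>N; O-1>O

Because acceptance depends on a position counted from the end, the machine has to buffer the most recent 3 symbols. Make each state the string of the last up-to-3 symbols read; on input `x` shift the window left and append `x`. Accept when the buffered window has length 3 and begins with `1`.
A 15-state machine:
       0  1 
>  A   B  C 
   B   D  E 
   C   F  G 
   D   H  I 
   E   J  K 
   F   L  M 
   G   N  O 
   H   H  I 
   I   J  K 
   J   L  M 
   K   N  O 
 * L   H  I 
 * M   J  K 
 * N   L  M 
 * O   N  O 
(> = start, * = accepting)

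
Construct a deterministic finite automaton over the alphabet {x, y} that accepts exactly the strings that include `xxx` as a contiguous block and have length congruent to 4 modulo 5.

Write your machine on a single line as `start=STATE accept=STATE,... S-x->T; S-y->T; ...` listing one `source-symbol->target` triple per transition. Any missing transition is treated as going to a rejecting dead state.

start=S0; accept=S10; S0-x->S1; S0-y->S2; S1-x->S3; S1-y->S4; S2-x->S5; S2-y->S4; S3-x->S6; S3-y->S7; S4-x->S8; S4-y->S7; S5-x->S9; S5-y->S7; S6-x->S10; S6-y->S10; S7-x->S11; S7-y->S12; S8-x->S13; S8-y->S12; S9-x->S10; S9-y->S12; S10-x->S14; S10-y->S14; S11-x->S15; S11-y->S0; S12-x->S16; S12-y->S0; S13-x->S14; S13-y->S0; S14-x->S17; S14-y->S17; S15-x->S17; S15-y->S2; S16-x->S18; S16-y->S2; S17-x->S19; S17-y->S19; S18-x->S19; S18-y->S4; S19-x->S6; S19-y->S6

Build one automaton per condition and run them in lockstep. One (4 states) tracks whether and how much of `xxx` has been seen; the other (5 states) tracks the input length modulo 5. Each combined state is a pair, one component from each; accept when both components accept.
20 states suffice.
          x    y  
>  S0     S1   S2 
   S1     S3   S4 
   S2     S5   S4 
   S3     S6   S7 
   S4     S8   S7 
   S5     S9   S7 
   S6    S10  S10 
   S7    S11  S12 
   S8    S13  S12 
   S9    S10  S12 
 * S10   S14  S14 
   S11   S15   S0 
   S12   S16   S0 
   S13   S14   S0 
   S14   S17  S17 
   S15   S17   S2 
   S16   S18   S2 
   S17   S19  S19 
   S18   S19   S4 
   S19    S6   S6 
(> = start, * = accepting)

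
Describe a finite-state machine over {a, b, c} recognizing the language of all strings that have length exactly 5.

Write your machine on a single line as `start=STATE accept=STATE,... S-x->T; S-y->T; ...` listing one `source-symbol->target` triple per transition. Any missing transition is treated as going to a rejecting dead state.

Count input length up to 6: every symbol moves from s0 toward s6, which means 'more than 5' and absorbs. Accept from {s5}.
7 states suffice.
        a   b   c  
>  s0   s1  s1  s1 
   s1   s2  s2  s2 
   s2   s3  s3  s3 
   s3   s4  s4  s4 
   s4   s5  s5  s5 
 * s5   s6  s6  s6 
   s6   s6  s6  s6 
(> = start, * = accepting)

start=s0; accept=s5; s0-a->s1; s0-b->s1; s0-c->s1; s1-a->s2; s1-b->s2; s1-c->s2; s2-a->s3; s2-b->s3; s2-c->s3; s3-a->s4; s3-b->s4; s3-c->s4; s4-a->s5; s4-b->s5; s4-c->s5; s5-a->s6; s5-b->s6; s5-c->s6; s6-a->s6; s6-b->s6; s6-c->s6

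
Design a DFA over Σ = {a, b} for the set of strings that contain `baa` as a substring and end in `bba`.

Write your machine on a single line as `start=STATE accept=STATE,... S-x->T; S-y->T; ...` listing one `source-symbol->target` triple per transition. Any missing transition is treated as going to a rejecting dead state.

start=q0; accept=q8; q0-a->q0; q0-b->q1; q1-a->q2; q1-b->q3; q2-a->q4; q2-b->q1; q3-a->q5; q3-b->q3; q4-a->q4; q4-b->q6; q5-a->q4; q5-b->q1; q6-a->q4; q6-b->q7; q7-a->q8; q7-b->q7; q8-a->q4; q8-b->q6

Handle the two conditions separately and then intersect. One (4 states) tracks whether and how much of `baa` has been seen; the other (4 states) tracks how much of the suffix `bba` has currently been matched. Each combined state is a pair, one component from each; accept when both components accept.
With 9 states:
        a   b  
>  q0   q0  q1 
   q1   q2  q3 
   q2   q4  q1 
   q3   q5  q3 
   q4   q4  q6 
   q5   q4  q1 
   q6   q4  q7 
   q7   q8  q7 
 * q8   q4  q6 
(> = start, * = accepting)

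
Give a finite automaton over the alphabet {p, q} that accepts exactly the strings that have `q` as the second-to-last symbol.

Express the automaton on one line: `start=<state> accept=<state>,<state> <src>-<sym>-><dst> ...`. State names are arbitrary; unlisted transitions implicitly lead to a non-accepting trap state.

start=s0 accept=s5,s6 s0-p->s1 s0-q->s2 s1-p->s3 s1-q->s4 s2-p->s5 s2-q->s6 s3-p->s3 s3-q->s4 s4-p->s5 s4-q->s6 s5-p->s3 s5-q->s4 s6-p->s5 s6-q->s6

A DFA must remember the last 2 symbols (since which symbol is second-to-last isn't known until the input ends). Use one state per possible window of the last ≤2 symbols; accept from those whose window starts with `q`.
With 7 states:
        p   q  
>  s0   s1  s2 
   s1   s3  s4 
   s2   s5  s6 
   s3   s3  s4 
   s4   s5  s6 
 * s5   s3  s4 
 * s6   s5  s6 
(> = start, * = accepting)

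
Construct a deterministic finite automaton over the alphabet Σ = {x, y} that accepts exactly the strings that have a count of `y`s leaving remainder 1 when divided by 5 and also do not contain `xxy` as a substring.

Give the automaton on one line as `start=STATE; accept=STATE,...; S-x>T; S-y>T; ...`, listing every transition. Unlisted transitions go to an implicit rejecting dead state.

Build one automaton per condition and run them in lockstep. The first has 5 states tracking the count of `y`s modulo 5; the second has 4 states tracking partial matches of the forbidden pattern `xxy`. A product state is a pair (one from each), accepting exactly when both do. After merging equivalent states the machine shrinks.
12 states suffice.
          x    y  
>  q0     q1   q2 
   q1     q3   q2 
 * q2     q4   q5 
   q3     q3   q3 
 * q4     q6   q5 
   q5     q7   q8 
 * q6     q6   q3 
   q7     q3   q8 
   q8     q9  q10 
   q9     q3  q10 
   q10   q11   q0 
   q11    q3   q0 
(> = start, * = accepting)

start=q0; accept=q2,q4,q6; q0-x>q1; q0-y>q2; q1-x>q3; q1-y>q2; q2-x>q4; q2-y>q5; q3-x>q3; q3-y>q3; q4-x>q6; q4-y>q5; q5-x>q7; q5-y>q8; q6-x>q6; q6-y>q3; q7-x>q3; q7-y>q8; q8-x>q9; q8-y>q10; q9-x>q3; q9-y>q10; q10-x>q11; q10-y>q0; q11-x>q3; q11-y>q0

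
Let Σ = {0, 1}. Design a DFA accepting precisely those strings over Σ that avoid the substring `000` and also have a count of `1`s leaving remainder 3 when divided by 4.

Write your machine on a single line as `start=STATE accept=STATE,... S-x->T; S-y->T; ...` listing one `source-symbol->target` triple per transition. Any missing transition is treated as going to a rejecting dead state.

Handle the two conditions separately and then intersect. The first has 4 states tracking partial matches of the forbidden pattern `000`; the second has 4 states tracking the count of `1`s modulo 4. A product state is a pair (one from each), accepting exactly when both do.
16 states suffice.
          0    1  
>  q0     q1   q2 
   q1     q3   q2 
   q2     q4   q5 
   q3     q6   q2 
   q4     q7   q5 
   q5     q8   q9 
   q6     q6  q10 
   q7    q10   q5 
   q8    q11   q9 
 * q9    q12   q0 
   q10   q10  q13 
   q11   q13   q9 
 * q12   q14   q0 
   q13   q13  q15 
 * q14   q15   q0 
   q15   q15   q6 
(> = start, * = accepting)

start=q0; accept=q9,q12,q14; q0-0->q1; q0-1->q2; q1-0->q3; q1-1->q2; q2-0->q4; q2-1->q5; q3-0->q6; q3-1->q2; q4-0->q7; q4-1->q5; q5-0->q8; q5-1->q9; q6-0->q6; q6-1->q10; q7-0->q10; q7-1->q5; q8-0->q11; q8-1->q9; q9-0->q12; q9-1->q0; q10-0->q10; q10-1->q13; q11-0->q13; q11-1->q9; q12-0->q14; q12-1->q0; q13-0->q13; q13-1->q15; q14-0->q15; q14-1->q0; q15-0->q15; q15-1->q6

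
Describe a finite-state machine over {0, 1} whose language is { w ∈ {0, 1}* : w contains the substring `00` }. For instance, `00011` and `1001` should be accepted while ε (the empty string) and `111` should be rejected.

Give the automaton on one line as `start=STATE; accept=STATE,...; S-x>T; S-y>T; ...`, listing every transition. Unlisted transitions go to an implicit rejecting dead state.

start=q0; accept=q2; q0-0>q1; q0-1>q0; q1-0>q2; q1-1>q0; q2-0>q2; q2-1>q2

Track how much of `00` has been matched so far: state q0 is no progress, q2 is the absorbing accept state reached once `00` has occurred. Intermediate states record partial matches; on a mismatch, fall back to the longest reusable overlap.
A 3-state machine:
        0   1  
>  q0   q1  q0 
   q1   q2  q0 
 * q2   q2  q2 
(> = start, * = accepting)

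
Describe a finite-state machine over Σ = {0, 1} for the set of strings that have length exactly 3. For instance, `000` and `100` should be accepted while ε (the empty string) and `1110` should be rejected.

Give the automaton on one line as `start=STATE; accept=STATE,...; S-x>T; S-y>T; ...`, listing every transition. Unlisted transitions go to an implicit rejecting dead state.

start=S0; accept=S3; S0-0>S1; S0-1>S1; S1-0>S2; S1-1>S2; S2-0>S3; S2-1>S3; S3-0>S4; S3-1>S4; S4-0>S4; S4-1>S4

Count input length up to 4: every symbol moves from S0 toward S4, which means 'more than 3' and absorbs. Accept from {S3}.
A 5-state machine:
        0   1  
>  S0   S1  S1 
   S1   S2  S2 
   S2   S3  S3 
 * S3   S4  S4 
   S4   S4  S4 
(> = start, * = accepting)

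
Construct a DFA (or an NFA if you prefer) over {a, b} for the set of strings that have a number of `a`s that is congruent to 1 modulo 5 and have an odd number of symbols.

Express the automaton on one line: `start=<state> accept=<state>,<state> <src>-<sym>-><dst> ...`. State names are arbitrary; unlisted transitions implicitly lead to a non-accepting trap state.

Handle the two conditions separately and then intersect. The first has 5 states tracking the count of `a`s modulo 5; the second has 2 states tracking the input length modulo 2. A product state is a pair (one from each), accepting exactly when both do.
10 states suffice.
        a   b  
>  q0   q1  q2 
 * q1   q3  q4 
   q2   q4  q0 
   q3   q5  q6 
   q4   q6  q1 
   q5   q7  q8 
   q6   q8  q3 
   q7   q2  q9 
   q8   q9  q5 
   q9   q0  q7 
(> = start, * = accepting)

start=q0 accept=q1 q0-a->q1 q0-b->q2 q1-a->q3 q1-b->q4 q2-a->q4 q2-b->q0 q3-a->q5 q3-b->q6 q4-a->q6 q4-b->q1 q5-a->q7 q5-b->q8 q6-a->q8 q6-b->q3 q7-a->q2 q7-b->q9 q8-a->q9 q8-b->q5 q9-a->q0 q9-b->q7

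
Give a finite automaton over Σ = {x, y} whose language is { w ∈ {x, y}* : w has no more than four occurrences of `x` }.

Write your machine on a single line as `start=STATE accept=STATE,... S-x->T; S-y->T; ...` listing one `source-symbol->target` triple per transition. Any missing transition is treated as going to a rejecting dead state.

Only the number of `x`s matters, and only up to 5. Make a chain A → B → C → D → E → F advanced by each `x` (with F absorbing); every other symbol self-loops. The accepting set is {A, B, C, D, E}.
With 6 states:
       x  y 
>* A   B  A 
 * B   C  B 
 * C   D  C 
 * D   E  D 
 * E   F  E 
   F   F  F 
(> = start, * = accepting)

start=A; accept=A,B,C,D,E; A-x->B; A-y->A; B-x->C; B-y->B; C-x->D; C-y->C; D-x->E; D-y->D; E-x->F; E-y->E; F-x->F; F-y->F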